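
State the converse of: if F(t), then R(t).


The converse of (P → Q) is (Q → P). It is not in general equivalent to the original.
Here P = 'F(t)' and Q = 'R(t)'.

If R(t), then F(t).


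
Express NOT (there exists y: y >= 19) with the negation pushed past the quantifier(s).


¬(for all x: φ) = there exists x: ¬φ, and ¬(there exists x: φ) = for all x: ¬φ.
Apply to the existential statement.

for all y: NOT(y >= 19)


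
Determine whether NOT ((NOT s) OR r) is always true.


Build the truth table over {r, s}:
r | s | φ
---------
F | F | F
T | F | F
F | T | T
T | T | F
Counterexample at row 1: with r=F, s=F, the formula is F.

No, it is not a tautology.


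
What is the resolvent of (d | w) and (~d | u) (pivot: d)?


The clauses contain complementary literals d and ~d.
Resolution eliminates this pair and disjoins the remaining literals (merging duplicates).

(w | u)


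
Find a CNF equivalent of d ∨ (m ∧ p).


Step 1: Distribute ∨ over ∧: d ∨ (m ∧ p) = (d ∨ m) ∧ (d ∨ p).

(d ∨ m) ∧ (d ∨ p)


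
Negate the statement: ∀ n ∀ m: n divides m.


Negation flips each quantifier (∀↔∃) and negates the inner predicate.
¬(∀ n ∀ m: φ) = ∃ n ∃ m: ¬φ.

∃ n ∃ m: ¬(n divides m)


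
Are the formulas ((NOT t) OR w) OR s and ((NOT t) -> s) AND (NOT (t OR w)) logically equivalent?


Compare truth tables:
s | t | w | φ | ψ
-----------------
F | F | F | T | F
T | F | F | T | T
F | T | F | F | F
T | T | F | T | F
F | F | T | T | F
T | F | T | T | F
F | T | T | T | F
T | T | T | T | F
They differ at row 1 (s=F, t=F, w=F): φ=T but ψ=F.

No, they are not logically equivalent.


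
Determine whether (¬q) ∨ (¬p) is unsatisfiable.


Truth table over {p, q}:
p | q | φ
---------
F | F | T
T | F | T
F | T | T
T | T | F
Satisfying assignment at row 1: p=F, q=F gives T.

No, it is not a contradiction.


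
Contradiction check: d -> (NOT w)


Truth table over {d, w}:
d | w | φ
---------
F | F | T
T | F | T
F | T | T
T | T | F
Satisfying assignment at row 1: d=F, w=F gives T.

No, it is not a contradiction.


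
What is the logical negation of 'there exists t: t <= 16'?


¬(for all x: φ) = there exists x: ¬φ, and ¬(there exists x: φ) = for all x: ¬φ.
Apply to the existential statement.

for all t: NOT(t <= 16)


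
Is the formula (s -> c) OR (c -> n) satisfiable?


Search for a satisfying assignment over {c, n, s}.
Try c=F, n=F, s=F: the formula evaluates to T.
A satisfying assignment exists.

Satisfiable.


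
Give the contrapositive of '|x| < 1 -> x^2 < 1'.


The contrapositive of (P → Q) is (¬Q → ¬P); it is logically equivalent to the original.
Here P = '|x| < 1' and Q = 'x^2 < 1'.

If not (x^2 < 1), then not (|x| < 1).


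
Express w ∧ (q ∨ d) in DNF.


Step 1: Distribute ∧ over ∨: w ∧ (q ∨ d) = (w ∧ q) ∨ (w ∧ d).

(w ∧ q) ∨ (w ∧ d)


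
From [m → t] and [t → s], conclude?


Hypothetical syllogism: from (P → Q) and (Q → R), infer (P → R).
Chain the two implications through the shared middle term 't'.

m → s


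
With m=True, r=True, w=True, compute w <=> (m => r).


Substitute m=True, r=True, w=True:
m => r = True => True = True
w <=> (m => r) = True <=> True = True

True


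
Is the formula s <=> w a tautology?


Build the truth table over {s, w}:
s | w | φ
---------
False | False | True
True | False | False
False | True | False
True | True | True
Counterexample at row 2: with s=True, w=False, the formula is False.

No, it is not a tautology.


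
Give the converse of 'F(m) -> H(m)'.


The converse of (P → Q) is (Q → P). It is not in general equivalent to the original.
Here P = 'F(m)' and Q = 'H(m)'.

If H(m), then F(m).


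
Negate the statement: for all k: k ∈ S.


¬(for all x: φ) = there exists x: ¬φ, and ¬(there exists x: φ) = for all x: ¬φ.
Apply to the universal statement.

there exists k: NOT(k ∈ S)


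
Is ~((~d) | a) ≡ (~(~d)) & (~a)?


Compare truth tables:
a | d | φ | ψ
-------------
False | False | False | False
True | False | False | False
False | True | True | True
True | True | False | False
The columns φ and ψ agree on every row.

Yes, they are logically equivalent.


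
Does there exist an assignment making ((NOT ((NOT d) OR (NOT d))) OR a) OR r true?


Search for a satisfying assignment over {a, d, r}.
Try a=T, d=F, r=F: the formula evaluates to T.
A satisfying assignment exists.

Satisfiable.


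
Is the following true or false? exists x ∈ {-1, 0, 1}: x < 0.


Evaluate the predicate on each element: -1:True, 0:False, 1:False.
Witness x = -1 satisfies the predicate.

True


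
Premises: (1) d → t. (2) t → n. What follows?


Hypothetical syllogism: from (P → Q) and (Q → R), infer (P → R).
Chain the two implications through the shared middle term 't'.

d → n


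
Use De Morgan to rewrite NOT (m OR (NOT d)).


De Morgan: the negation of a disjunction is the conjunction of the negations.
Distribute NOT across OR, flipping it to AND, and negate each literal.

(NOT m) AND d


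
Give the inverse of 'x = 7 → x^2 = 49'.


The inverse of (P → Q) is (¬P → ¬Q). It is equivalent to the converse, not to the original.
Here P = 'x = 7' and Q = 'x^2 = 49'.

If not (x = 7), then not (x^2 = 49).


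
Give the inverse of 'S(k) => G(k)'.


The inverse of (P → Q) is (¬P → ¬Q). It is equivalent to the converse, not to the original.
Here P = 'S(k)' and Q = 'G(k)'.

If not (S(k)), then not (G(k)).


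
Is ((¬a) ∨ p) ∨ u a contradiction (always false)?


Truth table over {a, p, u}:
a | p | u | φ
-------------
F | F | F | T
T | F | F | F
F | T | F | T
T | T | F | T
F | F | T | T
T | F | T | T
F | T | T | T
T | T | T | T
Satisfying assignment at row 1: a=F, p=F, u=F gives T.

No, it is not a contradiction.


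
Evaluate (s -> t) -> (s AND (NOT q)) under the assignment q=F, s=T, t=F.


Substitute q=F, s=T, t=F:
s -> t = T -> F = F
NOT q = T
s AND (NOT q) = T AND T = T
(s -> t) -> (s AND (NOT q)) = F -> T = T

T


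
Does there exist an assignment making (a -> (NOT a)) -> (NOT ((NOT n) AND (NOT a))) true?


Search for a satisfying assignment over {a, n}.
Try a=T, n=F: the formula evaluates to T.
A satisfying assignment exists.

Satisfiable.


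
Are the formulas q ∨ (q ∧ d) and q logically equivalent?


Compare truth tables:
d | q | φ | ψ
-------------
F | F | F | F
T | F | F | F
F | T | T | T
T | T | T | T
The columns φ and ψ agree on every row.

Yes, they are logically equivalent.


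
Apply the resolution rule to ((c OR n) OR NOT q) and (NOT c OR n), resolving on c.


The clauses contain complementary literals c and NOTc.
Resolution eliminates this pair and disjoins the remaining literals (merging duplicates).

(n OR NOT q)


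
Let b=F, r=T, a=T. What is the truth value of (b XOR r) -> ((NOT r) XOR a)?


Substitute b=F, r=T, a=T:
b XOR r = F XOR T = T
NOT r = F
(NOT r) XOR a = F XOR T = T
(b XOR r) -> ((NOT r) XOR a) = T -> T = T

T


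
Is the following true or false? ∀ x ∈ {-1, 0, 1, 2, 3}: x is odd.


Evaluate the predicate on each element: -1:T, 0:F, 1:T, 2:F, 3:T.
Counterexample x = 0 fails the predicate.

F


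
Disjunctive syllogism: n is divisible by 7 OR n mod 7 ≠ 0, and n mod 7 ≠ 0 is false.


Disjunctive syllogism: from (P ∨ Q) and ¬P, infer Q.
One disjunct, 'n mod 7 ≠ 0', is ruled out; the other must hold.

n is divisible by 7


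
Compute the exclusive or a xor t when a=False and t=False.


Exclusive or is true when exactly one operand is true.
Substitute: a=False, t=False.
False xor False evaluates to False.

False


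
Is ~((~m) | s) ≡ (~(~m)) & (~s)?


Compare truth tables:
m | s | φ | ψ
-------------
False | False | False | False
True | False | True | True
False | True | False | False
True | True | False | False
The columns φ and ψ agree on every row.

Yes, they are logically equivalent.


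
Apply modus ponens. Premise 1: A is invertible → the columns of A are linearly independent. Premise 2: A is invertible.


Modus ponens: from (P → Q) and P, infer Q.
P = 'A is invertible' is asserted, and P → Q holds, so Q follows.

the columns of A are linearly independent.


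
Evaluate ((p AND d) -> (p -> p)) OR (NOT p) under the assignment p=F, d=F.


Substitute p=F, d=F:
p AND d = F AND F = F
p -> p = F -> F = T
(p AND d) -> (p -> p) = F -> T = T
NOT p = T
((p AND d) -> (p -> p)) OR (NOT p) = T OR T = T

T


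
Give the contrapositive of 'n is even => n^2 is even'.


The contrapositive of (P → Q) is (¬Q → ¬P); it is logically equivalent to the original.
Here P = 'n is even' and Q = 'n^2 is even'.

If not (n^2 is even), then not (n is even).


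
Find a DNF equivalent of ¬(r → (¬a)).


Step 1: Rewrite implication then negate: ¬(¬r ∨ (¬a)) = r ∧ ¬(¬a).
Step 2: Eliminate any double negations (¬¬X = X).

r ∧ a


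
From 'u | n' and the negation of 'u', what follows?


Disjunctive syllogism: from (P ∨ Q) and ¬P, infer Q.
One disjunct, 'u', is ruled out; the other must hold.

n


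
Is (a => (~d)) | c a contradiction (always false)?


Truth table over {a, c, d}:
a | c | d | φ
-------------
False | False | False | True
True | False | False | True
False | True | False | True
True | True | False | True
False | False | True | True
True | False | True | False
False | True | True | True
True | True | True | True
Satisfying assignment at row 1: a=False, c=False, d=False gives True.

No, it is not a contradiction.


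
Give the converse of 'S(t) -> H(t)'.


The converse of (P → Q) is (Q → P). It is not in general equivalent to the original.
Here P = 'S(t)' and Q = 'H(t)'.

If H(t), then S(t).


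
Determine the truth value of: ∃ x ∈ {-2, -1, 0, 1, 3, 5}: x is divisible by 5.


Evaluate the predicate on each element: -2:F, -1:F, 0:T, 1:F, 3:F, 5:T.
Witness x = 0 satisfies the predicate.

T


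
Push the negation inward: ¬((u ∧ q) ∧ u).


De Morgan: the negation of a conjunction is the disjunction of the negations.
Distribute ¬ across ∧, flipping it to ∨, and negate each literal.

((¬u) ∨ (¬q)) ∨ (¬u)


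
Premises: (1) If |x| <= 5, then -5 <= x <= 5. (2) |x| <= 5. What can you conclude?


Modus ponens: from (P → Q) and P, infer Q.
P = '|x| <= 5' is asserted, and P → Q holds, so Q follows.

-5 <= x <= 5.


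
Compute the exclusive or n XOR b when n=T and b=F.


Exclusive or is true when exactly one operand is true.
Substitute: n=T, b=F.
T XOR F evaluates to T.

T


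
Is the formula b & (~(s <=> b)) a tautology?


Build the truth table over {b, s}:
b | s | φ
---------
False | False | False
True | False | True
False | True | False
True | True | False
Counterexample at row 1: with b=False, s=False, the formula is False.

No, it is not a tautology.


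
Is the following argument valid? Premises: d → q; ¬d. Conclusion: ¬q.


This is denying the antecedent (fallacy). There exist truth assignments where the premises are all true but the conclusion is false.

Invalid.


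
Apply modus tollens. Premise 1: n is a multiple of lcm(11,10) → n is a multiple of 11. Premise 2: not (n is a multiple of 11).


Modus tollens: from (P → Q) and ¬Q, infer ¬P.
Q = 'n is a multiple of 11' is denied; since P → Q, P must also fail.

Not (n is a multiple of lcm(11,10)).


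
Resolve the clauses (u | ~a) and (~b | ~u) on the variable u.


The clauses contain complementary literals u and ~u.
Resolution eliminates this pair and disjoins the remaining literals (merging duplicates).

(~a | ~b)


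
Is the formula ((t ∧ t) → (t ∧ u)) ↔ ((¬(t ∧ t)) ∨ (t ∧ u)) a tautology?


Build the truth table over {t, u}:
t | u | φ
---------
F | F | T
T | F | T
F | T | T
T | T | T
Every row evaluates to true.

Yes, it is a tautology.


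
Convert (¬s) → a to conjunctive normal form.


Step 1: Rewrite (¬s) → a as ¬(¬s) ∨ a.
Step 2: Eliminate any double negations (¬¬X = X).

s ∨ a


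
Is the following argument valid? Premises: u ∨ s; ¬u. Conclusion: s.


This matches the form of disjunctive syllogism: the conclusion follows in every model of the premises.

Valid.


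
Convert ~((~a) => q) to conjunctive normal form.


Step 1: Rewrite (¬a) → q as ¬(¬a) ∨ q.
Step 2: Negate: ¬(¬(¬a) ∨ q) = (¬a) ∧ ¬q (De Morgan + double negation).

(~a) & (~q)


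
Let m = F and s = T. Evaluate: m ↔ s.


Biconditional is true when both operands have the same truth value.
Substitute: m=F, s=T.
F ↔ T evaluates to F.

F


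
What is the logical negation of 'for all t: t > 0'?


¬(for all x: φ) = there exists x: ¬φ, and ¬(there exists x: φ) = for all x: ¬φ.
Apply to the universal statement.

there exists t: NOT(t > 0)


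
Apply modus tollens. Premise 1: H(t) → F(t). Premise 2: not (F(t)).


Modus tollens: from (P → Q) and ¬Q, infer ¬P.
Q = 'F(t)' is denied; since P → Q, P must also fail.

Not (H(t)).


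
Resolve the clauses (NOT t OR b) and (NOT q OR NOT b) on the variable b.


The clauses contain complementary literals b and NOTb.
Resolution eliminates this pair and disjoins the remaining literals (merging duplicates).

(NOT t OR NOT q)


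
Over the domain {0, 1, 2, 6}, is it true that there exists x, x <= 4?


Evaluate the predicate on each element: 0:T, 1:T, 2:T, 6:F.
Witness x = 0 satisfies the predicate.

T


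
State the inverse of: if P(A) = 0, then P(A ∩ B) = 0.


The inverse of (P → Q) is (¬P → ¬Q). It is equivalent to the converse, not to the original.
Here P = 'P(A) = 0' and Q = 'P(A ∩ B) = 0'.

If not (P(A) = 0), then not (P(A ∩ B) = 0).


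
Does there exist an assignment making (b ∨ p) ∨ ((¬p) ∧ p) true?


Search for a satisfying assignment over {b, p}.
Try b=T, p=F: the formula evaluates to T.
A satisfying assignment exists.

Satisfiable.


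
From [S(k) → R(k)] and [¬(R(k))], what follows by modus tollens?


Modus tollens: from (P → Q) and ¬Q, infer ¬P.
Q = 'R(k)' is denied; since P → Q, P must also fail.

Not (S(k)).


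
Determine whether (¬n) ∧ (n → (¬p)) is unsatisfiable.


Truth table over {n, p}:
n | p | φ
---------
F | F | T
T | F | F
F | T | T
T | T | F
Satisfying assignment at row 1: n=F, p=F gives T.

No, it is not a contradiction.


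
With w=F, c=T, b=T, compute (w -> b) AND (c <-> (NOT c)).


Substitute w=F, c=T, b=T:
w -> b = F -> T = T
NOT c = F
c <-> (NOT c) = T <-> F = F
(w -> b) AND (c <-> (NOT c)) = T AND F = F

F


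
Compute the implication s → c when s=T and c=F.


Implication is false only when antecedent is true and consequent is false.
Substitute: s=T, c=F.
T → F evaluates to F.

F


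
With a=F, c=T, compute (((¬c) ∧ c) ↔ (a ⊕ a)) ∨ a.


Substitute a=F, c=T:
¬c = F
(¬c) ∧ c = F ∧ T = F
a ⊕ a = F ⊕ F = F
((¬c) ∧ c) ↔ (a ⊕ a) = F ↔ F = T
(((¬c) ∧ c) ↔ (a ⊕ a)) ∨ a = T ∨ F = T

T


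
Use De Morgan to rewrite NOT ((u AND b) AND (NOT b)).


De Morgan: the negation of a conjunction is the disjunction of the negations.
Distribute NOT across AND, flipping it to OR, and negate each literal.

((NOT u) OR (NOT b)) OR b


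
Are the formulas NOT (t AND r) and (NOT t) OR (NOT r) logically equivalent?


Compare truth tables:
r | t | φ | ψ
-------------
F | F | T | T
T | F | T | T
F | T | T | T
T | T | F | F
The columns φ and ψ agree on every row.

Yes, they are logically equivalent.


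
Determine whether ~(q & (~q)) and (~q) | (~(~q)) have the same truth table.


Compare truth tables:
q | φ | ψ
---------
False | True | True
True | True | True
The columns φ and ψ agree on every row.

Yes, they are logically equivalent.


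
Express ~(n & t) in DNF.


Step 1: Apply De Morgan: ¬(n ∧ t) = ¬n ∨ ¬t.

(~n) | (~t)


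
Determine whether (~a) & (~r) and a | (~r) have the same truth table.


Compare truth tables:
a | r | φ | ψ
-------------
False | False | True | True
True | False | False | True
False | True | False | False
True | True | False | True
They differ at row 2 (a=True, r=False): φ=False but ψ=True.

No, they are not logically equivalent.


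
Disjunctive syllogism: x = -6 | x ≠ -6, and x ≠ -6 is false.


Disjunctive syllogism: from (P ∨ Q) and ¬P, infer Q.
One disjunct, 'x ≠ -6', is ruled out; the other must hold.

x = -6


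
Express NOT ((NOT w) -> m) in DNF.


Step 1: Rewrite implication then negate: ¬(¬(¬w) ∨ m) = (¬w) ∧ ¬m.

(NOT w) AND (NOT m)


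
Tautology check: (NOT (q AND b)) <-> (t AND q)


Build the truth table over {b, q, t}:
b | q | t | φ
-------------
F | F | F | F
T | F | F | F
F | T | F | F
T | T | F | T
F | F | T | F
T | F | T | F
F | T | T | T
T | T | T | F
Counterexample at row 1: with b=F, q=F, t=F, the formula is F.

No, it is not a tautology.


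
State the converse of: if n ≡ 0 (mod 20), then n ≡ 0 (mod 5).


The converse of (P → Q) is (Q → P). It is not in general equivalent to the original.
Here P = 'n ≡ 0 (mod 20)' and Q = 'n ≡ 0 (mod 5)'.

If n ≡ 0 (mod 5), then n ≡ 0 (mod 20).


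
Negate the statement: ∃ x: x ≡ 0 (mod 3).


¬(∀ x: φ) = ∃ x: ¬φ, and ¬(∃ x: φ) = ∀ x: ¬φ.
Apply to the existential statement.

∀ x: ¬(x ≡ 0 (mod 3))


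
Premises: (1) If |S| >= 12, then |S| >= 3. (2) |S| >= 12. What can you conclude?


Modus ponens: from (P → Q) and P, infer Q.
P = '|S| >= 12' is asserted, and P → Q holds, so Q follows.

|S| >= 3.


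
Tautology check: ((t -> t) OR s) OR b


Build the truth table over {b, s, t}:
b | s | t | φ
-------------
F | F | F | T
T | F | F | T
F | T | F | T
T | T | F | T
F | F | T | T
T | F | T | T
F | T | T | T
T | T | T | T
Every row evaluates to true.

Yes, it is a tautology.


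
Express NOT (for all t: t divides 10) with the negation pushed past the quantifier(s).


¬(for all x: φ) = there exists x: ¬φ, and ¬(there exists x: φ) = for all x: ¬φ.
Apply to the universal statement.

there exists t: NOT(t divides 10)


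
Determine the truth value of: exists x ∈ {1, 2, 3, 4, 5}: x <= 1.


Evaluate the predicate on each element: 1:True, 2:False, 3:False, 4:False, 5:False.
Witness x = 1 satisfies the predicate.

True


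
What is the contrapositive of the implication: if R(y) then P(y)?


The contrapositive of (P → Q) is (¬Q → ¬P); it is logically equivalent to the original.
Here P = 'R(y)' and Q = 'P(y)'.

If not (P(y)), then not (R(y)).


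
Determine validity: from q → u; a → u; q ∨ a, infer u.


This matches the form of proof by cases: the conclusion follows in every model of the premises.

Valid.


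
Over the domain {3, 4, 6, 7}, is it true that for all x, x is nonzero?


Evaluate the predicate on each element: 3:T, 4:T, 6:T, 7:T.
Every element satisfies the predicate.

T


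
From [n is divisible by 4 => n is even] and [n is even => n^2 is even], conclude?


Hypothetical syllogism: from (P → Q) and (Q → R), infer (P → R).
Chain the two implications through the shared middle term 'n is even'.

n is divisible by 4 => n^2 is even


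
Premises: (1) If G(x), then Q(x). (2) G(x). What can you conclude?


Modus ponens: from (P → Q) and P, infer Q.
P = 'G(x)' is asserted, and P → Q holds, so Q follows.

Q(x).


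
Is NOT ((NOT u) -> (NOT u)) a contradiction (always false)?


Truth table over {u}:
u | φ
-----
F | F
T | F
Every row is false.

Yes, it is a contradiction.


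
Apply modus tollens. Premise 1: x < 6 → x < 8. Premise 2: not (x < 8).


Modus tollens: from (P → Q) and ¬Q, infer ¬P.
Q = 'x < 8' is denied; since P → Q, P must also fail.

Not (x < 6).


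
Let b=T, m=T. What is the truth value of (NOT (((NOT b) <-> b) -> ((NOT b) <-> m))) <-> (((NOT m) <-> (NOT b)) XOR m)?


Substitute b=T, m=T:
… (earlier sub-steps elided)
(NOT b) <-> b = F <-> T = F
NOT b = F
(NOT b) <-> m = F <-> T = F
((NOT b) <-> b) -> ((NOT b) <-> m) = F -> F = T
NOT (((NOT b) <-> b) -> ((NOT b) <-> m)) = F
NOT m = F
NOT b = F
(NOT m) <-> (NOT b) = F <-> F = T
((NOT m) <-> (NOT b)) XOR m = T XOR T = F
(NOT (((NOT b) <-> b) -> ((NOT b) <-> m))) <-> (((NOT m) <-> (NOT b)) XOR m) = F <-> F = T

T


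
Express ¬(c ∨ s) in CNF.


Step 1: Apply De Morgan: ¬(c ∨ s) = ¬c ∧ ¬s.

(¬c) ∧ (¬s)


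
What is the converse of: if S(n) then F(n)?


The converse of (P → Q) is (Q → P). It is not in general equivalent to the original.
Here P = 'S(n)' and Q = 'F(n)'.

If F(n), then S(n).


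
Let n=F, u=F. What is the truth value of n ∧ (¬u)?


Substitute n=F, u=F:
¬u = T
n ∧ (¬u) = F ∧ T = F

F


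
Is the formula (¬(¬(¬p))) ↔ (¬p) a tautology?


Build the truth table over {p}:
p | φ
-----
F | T
T | T
Every row evaluates to true.

Yes, it is a tautology.


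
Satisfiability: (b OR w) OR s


Search for a satisfying assignment over {b, s, w}.
Try b=T, s=F, w=F: the formula evaluates to T.
A satisfying assignment exists.

Satisfiable.


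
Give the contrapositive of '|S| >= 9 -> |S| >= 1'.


The contrapositive of (P → Q) is (¬Q → ¬P); it is logically equivalent to the original.
Here P = '|S| >= 9' and Q = '|S| >= 1'.

If not (|S| >= 1), then not (|S| >= 9).


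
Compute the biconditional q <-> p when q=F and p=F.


Biconditional is true when both operands have the same truth value.
Substitute: q=F, p=F.
F <-> F evaluates to T.

T


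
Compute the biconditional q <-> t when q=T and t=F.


Biconditional is true when both operands have the same truth value.
Substitute: q=T, t=F.
T <-> F evaluates to F.

F


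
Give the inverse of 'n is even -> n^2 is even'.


The inverse of (P → Q) is (¬P → ¬Q). It is equivalent to the converse, not to the original.
Here P = 'n is even' and Q = 'n^2 is even'.

If not (n is even), then not (n^2 is even).


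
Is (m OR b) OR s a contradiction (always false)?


Truth table over {b, m, s}:
b | m | s | φ
-------------
F | F | F | F
T | F | F | T
F | T | F | T
T | T | F | T
F | F | T | T
T | F | T | T
F | T | T | T
T | T | T | T
Satisfying assignment at row 2: b=T, m=F, s=F gives T.

No, it is not a contradiction.


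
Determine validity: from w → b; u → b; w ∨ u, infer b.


This matches the form of proof by cases: the conclusion follows in every model of the premises.

Valid.


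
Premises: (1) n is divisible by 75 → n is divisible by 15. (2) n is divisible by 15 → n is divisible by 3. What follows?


Hypothetical syllogism: from (P → Q) and (Q → R), infer (P → R).
Chain the two implications through the shared middle term 'n is divisible by 15'.

n is divisible by 75 → n is divisible by 3


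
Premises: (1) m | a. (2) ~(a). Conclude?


Disjunctive syllogism: from (P ∨ Q) and ¬P, infer Q.
One disjunct, 'a', is ruled out; the other must hold.

m


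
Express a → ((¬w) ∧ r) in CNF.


Step 1: Rewrite a → ((¬w) ∧ r) as ¬a ∨ ((¬w) ∧ r).
Step 2: Distribute ∨ over ∧.

((¬a) ∨ (¬w)) ∧ ((¬a) ∨ r)


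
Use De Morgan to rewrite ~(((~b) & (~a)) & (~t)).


De Morgan: the negation of a conjunction is the disjunction of the negations.
Distribute ~ across &, flipping it to |, and negate each literal.

(b | a) | t


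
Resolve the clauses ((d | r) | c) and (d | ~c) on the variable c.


The clauses contain complementary literals c and ~c.
Resolution eliminates this pair and disjoins the remaining literals (merging duplicates).

(d | r)


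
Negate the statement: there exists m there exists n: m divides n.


Negation flips each quantifier (∀↔∃) and negates the inner predicate.
¬(there exists m there exists n: φ) = for all m for all n: ¬φ.

for all m for all n: NOT(m divides n)


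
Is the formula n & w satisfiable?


Search for a satisfying assignment over {n, w}.
Try n=True, w=True: the formula evaluates to True.
A satisfying assignment exists.

Satisfiable.


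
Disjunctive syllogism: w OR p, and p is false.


Disjunctive syllogism: from (P ∨ Q) and ¬P, infer Q.
One disjunct, 'p', is ruled out; the other must hold.

w


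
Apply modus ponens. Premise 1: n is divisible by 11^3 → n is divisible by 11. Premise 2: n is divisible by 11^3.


Modus ponens: from (P → Q) and P, infer Q.
P = 'n is divisible by 11^3' is asserted, and P → Q holds, so Q follows.

n is divisible by 11.


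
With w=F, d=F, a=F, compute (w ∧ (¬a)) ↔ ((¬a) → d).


Substitute w=F, d=F, a=F:
¬a = T
w ∧ (¬a) = F ∧ T = F
¬a = T
(¬a) → d = T → F = F
(w ∧ (¬a)) ↔ ((¬a) → d) = F ↔ F = T

T


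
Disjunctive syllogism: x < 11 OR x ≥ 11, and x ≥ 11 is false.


Disjunctive syllogism: from (P ∨ Q) and ¬P, infer Q.
One disjunct, 'x ≥ 11', is ruled out; the other must hold.

x < 11


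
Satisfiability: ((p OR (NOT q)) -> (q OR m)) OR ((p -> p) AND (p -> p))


Search for a satisfying assignment over {m, p, q}.
Try m=F, p=F, q=F: the formula evaluates to T.
A satisfying assignment exists.

Satisfiable.


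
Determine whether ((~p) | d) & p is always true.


Build the truth table over {d, p}:
d | p | φ
---------
False | False | False
True | False | False
False | True | False
True | True | True
Counterexample at row 1: with d=False, p=False, the formula is False.

No, it is not a tautology.


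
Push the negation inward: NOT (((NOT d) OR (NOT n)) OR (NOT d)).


De Morgan: the negation of a disjunction is the conjunction of the negations.
Distribute NOT across OR, flipping it to AND, and negate each literal.

(d AND n) AND d


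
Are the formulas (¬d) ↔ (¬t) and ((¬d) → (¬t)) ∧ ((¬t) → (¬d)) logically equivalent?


Compare truth tables:
d | t | φ | ψ
-------------
F | F | T | T
T | F | F | F
F | T | F | F
T | T | T | T
The columns φ and ψ agree on every row.

Yes, they are logically equivalent.


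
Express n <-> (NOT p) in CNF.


Step 1: Rewrite n ↔ (¬p) as (n → (¬p)) ∧ ((¬p) → n).
Step 2: Rewrite each implication as a disjunction.
Step 3: Eliminate any double negations (¬¬X = X).

((NOT n) OR (NOT p)) AND (p OR n)


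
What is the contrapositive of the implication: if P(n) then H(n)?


The contrapositive of (P → Q) is (¬Q → ¬P); it is logically equivalent to the original.
Here P = 'P(n)' and Q = 'H(n)'.

If not (H(n)), then not (P(n)).


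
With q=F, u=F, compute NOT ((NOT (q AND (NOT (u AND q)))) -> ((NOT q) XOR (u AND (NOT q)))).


Substitute q=F, u=F:
u AND q = F AND F = F
NOT (u AND q) = T
q AND (NOT (u AND q)) = F AND T = F
NOT (q AND (NOT (u AND q))) = T
NOT q = T
NOT q = T
u AND (NOT q) = F AND T = F
(NOT q) XOR (u AND (NOT q)) = T XOR F = T
(NOT (q AND (NOT (u AND q)))) -> ((NOT q) XOR (u AND (NOT q))) = T -> T = T
NOT ((NOT (q AND (NOT (u AND q)))) -> ((NOT q) XOR (u AND (NOT q)))) = F

F


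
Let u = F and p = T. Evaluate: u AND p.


Conjunction is true only when both operands are true.
Substitute: u=F, p=T.
F AND T evaluates to F.

F


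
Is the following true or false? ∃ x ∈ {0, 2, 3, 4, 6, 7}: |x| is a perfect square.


Evaluate the predicate on each element: 0:T, 2:F, 3:F, 4:T, 6:F, 7:F.
Witness x = 0 satisfies the predicate.

T


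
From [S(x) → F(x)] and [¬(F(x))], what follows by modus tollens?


Modus tollens: from (P → Q) and ¬Q, infer ¬P.
Q = 'F(x)' is denied; since P → Q, P must also fail.

Not (S(x)).


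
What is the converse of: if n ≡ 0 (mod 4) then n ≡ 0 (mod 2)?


The converse of (P → Q) is (Q → P). It is not in general equivalent to the original.
Here P = 'n ≡ 0 (mod 4)' and Q = 'n ≡ 0 (mod 2)'.

If n ≡ 0 (mod 2), then n ≡ 0 (mod 4).


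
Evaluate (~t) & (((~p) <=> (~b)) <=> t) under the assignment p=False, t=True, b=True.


Substitute p=False, t=True, b=True:
~t = False
~p = True
~b = False
(~p) <=> (~b) = True <=> False = False
((~p) <=> (~b)) <=> t = False <=> True = False
(~t) & (((~p) <=> (~b)) <=> t) = False & False = False

False


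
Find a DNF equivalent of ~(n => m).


Step 1: Rewrite implication then negate: ¬(¬n ∨ m) = n ∧ ¬m.

n & (~m)


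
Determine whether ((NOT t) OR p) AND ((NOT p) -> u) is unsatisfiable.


Truth table over {p, t, u}:
p | t | u | φ
-------------
F | F | F | F
T | F | F | T
F | T | F | F
T | T | F | T
F | F | T | T
T | F | T | T
F | T | T | F
T | T | T | T
Satisfying assignment at row 2: p=T, t=F, u=F gives T.

No, it is not a contradiction.


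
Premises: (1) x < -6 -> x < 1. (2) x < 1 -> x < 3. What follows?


Hypothetical syllogism: from (P → Q) and (Q → R), infer (P → R).
Chain the two implications through the shared middle term 'x < 1'.

x < -6 -> x < 3


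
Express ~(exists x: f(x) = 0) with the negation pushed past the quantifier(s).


¬(forall x: φ) = exists x: ¬φ, and ¬(exists x: φ) = forall x: ¬φ.
Apply to the existential statement.

forall x: ~(f(x) = 0)


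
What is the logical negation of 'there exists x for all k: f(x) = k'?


Negation flips each quantifier (∀↔∃) and negates the inner predicate.
¬(there exists x for all k: φ) = for all x there exists k: ¬φ.

for all x there exists k: NOT(f(x) = k)


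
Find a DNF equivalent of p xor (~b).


Step 1: p ⊕ (¬b) is true exactly when they disagree: (p ∧ ¬(¬b)) ∨ (¬p ∧ (¬b)).
Step 2: Eliminate any double negations (¬¬X = X).

(p & b) | ((~p) & (~b))


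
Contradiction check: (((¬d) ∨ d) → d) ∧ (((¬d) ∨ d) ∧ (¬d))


Truth table over {d}:
d | φ
-----
F | F
T | F
Every row is false.

Yes, it is a contradiction.


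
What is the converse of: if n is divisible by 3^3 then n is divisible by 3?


The converse of (P → Q) is (Q → P). It is not in general equivalent to the original.
Here P = 'n is divisible by 3^3' and Q = 'n is divisible by 3'.

If n is divisible by 3, then n is divisible by 3^3.


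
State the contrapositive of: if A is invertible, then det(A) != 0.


The contrapositive of (P → Q) is (¬Q → ¬P); it is logically equivalent to the original.
Here P = 'A is invertible' and Q = 'det(A) != 0'.

If not (det(A) != 0), then not (A is invertible).


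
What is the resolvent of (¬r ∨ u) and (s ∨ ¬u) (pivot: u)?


The clauses contain complementary literals u and ¬u.
Resolution eliminates this pair and disjoins the remaining literals (merging duplicates).

(¬r ∨ s)


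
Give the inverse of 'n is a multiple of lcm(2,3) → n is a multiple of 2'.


The inverse of (P → Q) is (¬P → ¬Q). It is equivalent to the converse, not to the original.
Here P = 'n is a multiple of lcm(2,3)' and Q = 'n is a multiple of 2'.

If not (n is a multiple of lcm(2,3)), then not (n is a multiple of 2).


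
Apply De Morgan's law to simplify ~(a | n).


De Morgan: the negation of a disjunction is the conjunction of the negations.
Distribute ~ across |, flipping it to &, and negate each literal.

(~a) & (~n)


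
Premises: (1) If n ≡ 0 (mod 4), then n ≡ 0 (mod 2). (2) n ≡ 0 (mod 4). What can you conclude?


Modus ponens: from (P → Q) and P, infer Q.
P = 'n ≡ 0 (mod 4)' is asserted, and P → Q holds, so Q follows.

n ≡ 0 (mod 2).


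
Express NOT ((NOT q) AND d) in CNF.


Step 1: Apply De Morgan: ¬((¬q) ∧ d) = ¬(¬q) ∨ ¬d.
Step 2: Eliminate any double negations (¬¬X = X).

q OR (NOT d)


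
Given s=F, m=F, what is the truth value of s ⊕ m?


Exclusive or is true when exactly one operand is true.
Substitute: s=F, m=F.
F ⊕ F evaluates to F.

F


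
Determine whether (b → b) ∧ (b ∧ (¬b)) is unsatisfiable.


Truth table over {b}:
b | φ
-----
F | F
T | F
Every row is false.

Yes, it is a contradiction.


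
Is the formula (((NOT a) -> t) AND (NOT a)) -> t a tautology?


Build the truth table over {a, t}:
a | t | φ
---------
F | F | T
T | F | T
F | T | T
T | T | T
Every row evaluates to true.

Yes, it is a tautology.


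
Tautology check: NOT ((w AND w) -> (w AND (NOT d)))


Build the truth table over {d, w}:
d | w | φ
---------
F | F | F
T | F | F
F | T | F
T | T | T
Counterexample at row 1: with d=F, w=F, the formula is F.

No, it is not a tautology.


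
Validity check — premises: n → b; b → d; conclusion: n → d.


This matches the form of hypothetical syllogism: the conclusion follows in every model of the premises.

Valid.


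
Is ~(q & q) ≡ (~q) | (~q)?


Compare truth tables:
q | φ | ψ
---------
False | True | True
True | False | False
The columns φ and ψ agree on every row.

Yes, they are logically equivalent.


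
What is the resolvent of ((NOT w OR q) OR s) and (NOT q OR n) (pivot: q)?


The clauses contain complementary literals q and NOTq.
Resolution eliminates this pair and disjoins the remaining literals (merging duplicates).

((s OR NOT w) OR n)


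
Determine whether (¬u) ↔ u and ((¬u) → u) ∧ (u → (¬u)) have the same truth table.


Compare truth tables:
u | φ | ψ
---------
F | F | F
T | F | F
The columns φ and ψ agree on every row.

Yes, they are logically equivalent.


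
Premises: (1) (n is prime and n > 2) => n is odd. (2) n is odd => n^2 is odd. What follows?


Hypothetical syllogism: from (P → Q) and (Q → R), infer (P → R).
Chain the two implications through the shared middle term 'n is odd'.

(n is prime and n > 2) => n^2 is odd


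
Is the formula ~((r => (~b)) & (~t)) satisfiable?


Search for a satisfying assignment over {b, r, t}.
Try b=True, r=True, t=False: the formula evaluates to True.
A satisfying assignment exists.

Satisfiable.


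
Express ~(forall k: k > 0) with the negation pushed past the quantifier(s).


¬(forall x: φ) = exists x: ¬φ, and ¬(exists x: φ) = forall x: ¬φ.
Apply to the universal statement.

exists k: ~(k > 0)


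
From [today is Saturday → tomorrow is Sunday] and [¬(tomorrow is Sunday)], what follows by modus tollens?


Modus tollens: from (P → Q) and ¬Q, infer ¬P.
Q = 'tomorrow is Sunday' is denied; since P → Q, P must also fail.

Not (today is Saturday).


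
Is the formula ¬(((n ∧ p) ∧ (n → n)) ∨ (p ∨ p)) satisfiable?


Search for a satisfying assignment over {n, p}.
Try n=F, p=F: the formula evaluates to T.
A satisfying assignment exists.

Satisfiable.


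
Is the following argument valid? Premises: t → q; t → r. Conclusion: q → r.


This is (no valid rule). There exist truth assignments where the premises are all true but the conclusion is false.

Invalid.


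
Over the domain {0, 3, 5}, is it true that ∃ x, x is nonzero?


Evaluate the predicate on each element: 0:F, 3:T, 5:T.
Witness x = 3 satisfies the predicate.

T


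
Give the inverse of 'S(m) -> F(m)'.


The inverse of (P → Q) is (¬P → ¬Q). It is equivalent to the converse, not to the original.
Here P = 'S(m)' and Q = 'F(m)'.

If not (S(m)), then not (F(m)).


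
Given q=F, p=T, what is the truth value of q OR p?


Disjunction is false only when both operands are false.
Substitute: q=F, p=T.
F OR T evaluates to T.

T


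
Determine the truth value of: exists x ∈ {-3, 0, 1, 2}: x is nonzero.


Evaluate the predicate on each element: -3:True, 0:False, 1:True, 2:True.
Witness x = -3 satisfies the predicate.

True


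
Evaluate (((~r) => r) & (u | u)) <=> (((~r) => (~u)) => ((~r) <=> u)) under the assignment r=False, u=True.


Substitute r=False, u=True:
… (earlier sub-steps elided)
(~r) => r = True => False = False
u | u = True | True = True
((~r) => r) & (u | u) = False & True = False
~r = True
~u = False
(~r) => (~u) = True => False = False
~r = True
(~r) <=> u = True <=> True = True
((~r) => (~u)) => ((~r) <=> u) = False => True = True
(((~r) => r) & (u | u)) <=> (((~r) => (~u)) => ((~r) <=> u)) = False <=> True = False

False


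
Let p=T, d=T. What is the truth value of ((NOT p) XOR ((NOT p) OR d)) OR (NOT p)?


Substitute p=T, d=T:
NOT p = F
NOT p = F
(NOT p) OR d = F OR T = T
(NOT p) XOR ((NOT p) OR d) = F XOR T = T
NOT p = F
((NOT p) XOR ((NOT p) OR d)) OR (NOT p) = T OR F = T

T


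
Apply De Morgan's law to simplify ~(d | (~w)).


De Morgan: the negation of a disjunction is the conjunction of the negations.
Distribute ~ across |, flipping it to &, and negate each literal.

(~d) & w


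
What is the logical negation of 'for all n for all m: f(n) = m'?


Negation flips each quantifier (∀↔∃) and negates the inner predicate.
¬(for all n for all m: φ) = there exists n there exists m: ¬φ.

there exists n there exists m: NOT(f(n) = m)


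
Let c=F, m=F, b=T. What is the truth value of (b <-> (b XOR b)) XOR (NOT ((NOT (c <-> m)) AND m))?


Substitute c=F, m=F, b=T:
b XOR b = T XOR T = F
b <-> (b XOR b) = T <-> F = F
c <-> m = F <-> F = T
NOT (c <-> m) = F
(NOT (c <-> m)) AND m = F AND F = F
NOT ((NOT (c <-> m)) AND m) = T
(b <-> (b XOR b)) XOR (NOT ((NOT (c <-> m)) AND m)) = F XOR T = T

T


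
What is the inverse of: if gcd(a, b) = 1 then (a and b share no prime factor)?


The inverse of (P → Q) is (¬P → ¬Q). It is equivalent to the converse, not to the original.
Here P = 'gcd(a, b) = 1' and Q = '(a and b share no prime factor)'.

If not (gcd(a, b) = 1), then not ((a and b share no prime factor)).


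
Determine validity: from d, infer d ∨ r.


This matches the form of disjunction introduction: the conclusion follows in every model of the premises.

Valid.


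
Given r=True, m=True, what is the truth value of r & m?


Conjunction is true only when both operands are true.
Substitute: r=True, m=True.
True & True evaluates to True.

True


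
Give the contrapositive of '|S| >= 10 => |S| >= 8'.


The contrapositive of (P → Q) is (¬Q → ¬P); it is logically equivalent to the original.
Here P = '|S| >= 10' and Q = '|S| >= 8'.

If not (|S| >= 8), then not (|S| >= 10).


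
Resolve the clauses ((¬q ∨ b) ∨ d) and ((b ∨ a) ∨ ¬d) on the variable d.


The clauses contain complementary literals d and ¬d.
Resolution eliminates this pair and disjoins the remaining literals (merging duplicates).

((b ∨ ¬q) ∨ a)


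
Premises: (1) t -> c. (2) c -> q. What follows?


Hypothetical syllogism: from (P → Q) and (Q → R), infer (P → R).
Chain the two implications through the shared middle term 'c'.

t -> q


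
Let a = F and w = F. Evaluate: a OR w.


Disjunction is false only when both operands are false.
Substitute: a=F, w=F.
F OR F evaluates to F.

F


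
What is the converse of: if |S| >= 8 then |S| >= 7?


The converse of (P → Q) is (Q → P). It is not in general equivalent to the original.
Here P = '|S| >= 8' and Q = '|S| >= 7'.

If |S| >= 7, then |S| >= 8.


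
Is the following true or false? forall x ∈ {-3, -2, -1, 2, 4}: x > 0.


Evaluate the predicate on each element: -3:False, -2:False, -1:False, 2:True, 4:True.
Counterexample x = -3 fails the predicate.

False


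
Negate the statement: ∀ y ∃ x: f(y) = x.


Negation flips each quantifier (∀↔∃) and negates the inner predicate.
¬(∀ y ∃ x: φ) = ∃ y ∀ x: ¬φ.

∃ y ∀ x: ¬(f(y) = x)


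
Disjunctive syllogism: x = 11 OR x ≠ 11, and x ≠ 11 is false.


Disjunctive syllogism: from (P ∨ Q) and ¬P, infer Q.
One disjunct, 'x ≠ 11', is ruled out; the other must hold.

x = 11


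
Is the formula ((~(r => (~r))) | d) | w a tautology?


Build the truth table over {d, r, w}:
d | r | w | φ
-------------
False | False | False | False
True | False | False | True
False | True | False | True
True | True | False | True
False | False | True | True
True | False | True | True
False | True | True | True
True | True | True | True
Counterexample at row 1: with d=False, r=False, w=False, the formula is False.

No, it is not a tautology.
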